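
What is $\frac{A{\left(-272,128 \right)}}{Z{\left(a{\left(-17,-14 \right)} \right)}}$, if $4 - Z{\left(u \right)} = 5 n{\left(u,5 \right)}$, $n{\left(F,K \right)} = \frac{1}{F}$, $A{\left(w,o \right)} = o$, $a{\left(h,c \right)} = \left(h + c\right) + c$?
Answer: $\frac{1152}{37} \approx 31.135$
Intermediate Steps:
$a{\left(h,c \right)} = h + 2 c$ ($a{\left(h,c \right)} = \left(c + h\right) + c = h + 2 c$)
$Z{\left(u \right)} = 4 - \frac{5}{u}$
$\frac{A{\left(-272,128 \right)}}{Z{\left(a{\left(-17,-14 \right)} \right)}} = \frac{128}{4 - \frac{5}{-17 + 2 \left(-14\right)}} = \frac{128}{4 - \frac{5}{-17 - 28}} = \frac{128}{4 - \frac{5}{-45}} = \frac{128}{4 - - \frac{1}{9}} = \frac{128}{4 + \frac{1}{9}} = \frac{128}{\frac{37}{9}} = 128 \cdot \frac{9}{37} = \frac{1152}{37}$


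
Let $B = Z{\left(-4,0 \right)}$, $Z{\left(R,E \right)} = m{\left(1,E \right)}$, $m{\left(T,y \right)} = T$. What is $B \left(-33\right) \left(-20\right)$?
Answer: $660$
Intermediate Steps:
$Z{\left(R,E \right)} = 1$
$B = 1$
$B \left(-33\right) \left(-20\right) = 1 \left(-33\right) \left(-20\right) = \left(-33\right) \left(-20\right) = 660$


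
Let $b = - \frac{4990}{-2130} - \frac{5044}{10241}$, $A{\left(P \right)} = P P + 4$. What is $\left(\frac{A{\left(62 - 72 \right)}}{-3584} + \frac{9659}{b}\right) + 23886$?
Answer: $\frac{52626817696861}{1808077376} \approx 29107.0$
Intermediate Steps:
$A{\left(P \right)} = 4 + P^{2}$ ($A{\left(P \right)} = P^{2} + 4 = 4 + P^{2}$)
$b = \frac{4035887}{2181333}$ ($b = \left(-4990\right) \left(- \frac{1}{2130}\right) - \frac{5044}{10241} = \frac{499}{213} - \frac{5044}{10241} = \frac{4035887}{2181333} \approx 1.8502$)
$\left(\frac{A{\left(62 - 72 \right)}}{-3584} + \frac{9659}{b}\right) + 23886 = \left(\frac{4 + \left(62 - 72\right)^{2}}{-3584} + \frac{9659}{\frac{4035887}{2181333}}\right) + 23886 = \left(\left(4 + \left(62 - 72\right)^{2}\right) \left(- \frac{1}{3584}\right) + 9659 \cdot \frac{2181333}{4035887}\right) + 23886 = \left(\left(4 + \left(-10\right)^{2}\right) \left(- \frac{1}{3584}\right) + \frac{21069495447}{4035887}\right) + 23886 = \left(\left(4 + 100\right) \left(- \frac{1}{3584}\right) + \frac{21069495447}{4035887}\right) + 23886 = \left(104 \left(- \frac{1}{3584}\right) + \frac{21069495447}{4035887}\right) + 23886 = \left(- \frac{13}{448} + \frac{21069495447}{4035887}\right) + 23886 = \frac{9439081493725}{1808077376} + 23886 = \frac{52626817696861}{1808077376}$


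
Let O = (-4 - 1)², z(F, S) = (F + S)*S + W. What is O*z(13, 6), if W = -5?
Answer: 2725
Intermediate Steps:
z(F, S) = -5 + S*(F + S) (z(F, S) = (F + S)*S - 5 = S*(F + S) - 5 = -5 + S*(F + S))
O = 25 (O = (-5)² = 25)
O*z(13, 6) = 25*(-5 + 6² + 13*6) = 25*(-5 + 36 + 78) = 25*109 = 2725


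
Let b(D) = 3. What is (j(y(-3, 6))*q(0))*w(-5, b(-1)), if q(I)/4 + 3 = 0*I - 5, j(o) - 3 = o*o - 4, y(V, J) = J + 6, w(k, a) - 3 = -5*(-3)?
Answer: -82368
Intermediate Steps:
w(k, a) = 18 (w(k, a) = 3 - 5*(-3) = 3 + 15 = 18)
y(V, J) = 6 + J
j(o) = -1 + o² (j(o) = 3 + (o*o - 4) = 3 + (o² - 4) = 3 + (-4 + o²) = -1 + o²)
q(I) = -32 (q(I) = -12 + 4*(0*I - 5) = -12 + 4*(0 - 5) = -12 + 4*(-5) = -12 - 20 = -32)
(j(y(-3, 6))*q(0))*w(-5, b(-1)) = ((-1 + (6 + 6)²)*(-32))*18 = ((-1 + 12²)*(-32))*18 = ((-1 + 144)*(-32))*18 = (143*(-32))*18 = -4576*18 = -82368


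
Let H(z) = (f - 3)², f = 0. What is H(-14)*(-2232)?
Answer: -20088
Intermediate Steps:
H(z) = 9 (H(z) = (0 - 3)² = (-3)² = 9)
H(-14)*(-2232) = 9*(-2232) = -20088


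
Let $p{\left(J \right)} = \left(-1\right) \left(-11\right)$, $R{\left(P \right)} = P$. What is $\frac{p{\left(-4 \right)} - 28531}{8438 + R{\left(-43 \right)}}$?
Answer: $- \frac{248}{73} \approx -3.3973$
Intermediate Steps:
$p{\left(J \right)} = 11$
$\frac{p{\left(-4 \right)} - 28531}{8438 + R{\left(-43 \right)}} = \frac{11 - 28531}{8438 - 43} = - \frac{28520}{8395} = \left(-28520\right) \frac{1}{8395} = - \frac{248}{73}$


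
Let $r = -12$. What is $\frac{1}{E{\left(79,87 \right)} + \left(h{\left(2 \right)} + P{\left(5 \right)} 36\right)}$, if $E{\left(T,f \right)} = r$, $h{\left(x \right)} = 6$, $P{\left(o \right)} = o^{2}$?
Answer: $\frac{1}{894} \approx 0.0011186$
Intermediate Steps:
$E{\left(T,f \right)} = -12$
$\frac{1}{E{\left(79,87 \right)} + \left(h{\left(2 \right)} + P{\left(5 \right)} 36\right)} = \frac{1}{-12 + \left(6 + 5^{2} \cdot 36\right)} = \frac{1}{-12 + \left(6 + 25 \cdot 36\right)} = \frac{1}{-12 + \left(6 + 900\right)} = \frac{1}{-12 + 906} = \frac{1}{894}$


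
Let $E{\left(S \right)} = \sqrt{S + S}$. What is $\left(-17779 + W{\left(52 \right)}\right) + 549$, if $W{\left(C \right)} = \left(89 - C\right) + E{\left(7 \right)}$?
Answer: $-17193 + \sqrt{14} \approx -17189.0$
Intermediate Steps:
$E{\left(S \right)} = \sqrt{2} \sqrt{S}$ ($E{\left(S \right)} = \sqrt{2 S} = \sqrt{2} \sqrt{S}$)
$W{\left(C \right)} = 89 + \sqrt{14} - C$ ($W{\left(C \right)} = \left(89 - C\right) + \sqrt{2} \sqrt{7} = \left(89 - C\right) + \sqrt{14} = 89 + \sqrt{14} - C$)
$\left(-17779 + W{\left(52 \right)}\right) + 549 = \left(-17779 + \left(89 + \sqrt{14} - 52\right)\right) + 549 = \left(-17779 + \left(37 + \sqrt{14}\right)\right) + 549 = \left(-17742 + \sqrt{14}\right) + 549 = -17193 + \sqrt{14}$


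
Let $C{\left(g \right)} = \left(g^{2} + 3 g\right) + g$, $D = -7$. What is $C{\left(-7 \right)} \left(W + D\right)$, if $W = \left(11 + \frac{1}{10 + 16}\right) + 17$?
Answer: $\frac{11487}{26} \approx 441.81$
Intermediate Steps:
$C{\left(g \right)} = g^{2} + 4 g$
$W = \frac{729}{26}$ ($W = \left(11 + \frac{1}{26}\right) + 17 = \frac{287}{26} + 17 = \frac{729}{26} \approx 28.038$)
$C{\left(-7 \right)} \left(W + D\right) = - 7 \left(4 - 7\right) \left(\frac{729}{26} - 7\right) = \left(-7\right) \left(-3\right) \frac{547}{26} = 21 \cdot \frac{547}{26} = \frac{11487}{26}$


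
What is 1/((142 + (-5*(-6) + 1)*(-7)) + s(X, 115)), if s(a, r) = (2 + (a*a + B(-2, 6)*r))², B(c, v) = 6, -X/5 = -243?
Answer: 1/2181283824814 ≈ 4.5845e-13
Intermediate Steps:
X = 1215 (X = -5*(-243) = 1215)
s(a, r) = (2 + a² + 6*r)² (s(a, r) = (2 + (a*a + 6*r))² = (2 + (a² + 6*r))² = (2 + a² + 6*r)²)
1/((142 + (-5*(-6) + 1)*(-7)) + s(X, 115)) = 1/((142 + (-5*(-6) + 1)*(-7)) + (2 + 1215² + 6*115)²) = 1/((142 + (30 + 1)*(-7)) + (2 + 1476225 + 690)²) = 1/((142 + 31*(-7)) + 1476917²) = 1/((142 - 217) + 2181283824889) = 1/(-75 + 2181283824889) = 1/2181283824814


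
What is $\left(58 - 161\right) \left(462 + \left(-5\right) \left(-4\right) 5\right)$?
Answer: $-57886$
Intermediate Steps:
$\left(58 - 161\right) \left(462 + \left(-5\right) \left(-4\right) 5\right) = - 103 \left(462 + 20 \cdot 5\right) = - 103 \left(462 + 100\right) = \left(-103\right) 562 = -57886$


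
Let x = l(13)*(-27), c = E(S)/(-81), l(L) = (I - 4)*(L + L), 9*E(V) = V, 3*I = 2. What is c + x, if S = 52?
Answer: 1705808/729 ≈ 2339.9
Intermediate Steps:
I = ⅔ (I = (⅓)*2 = ⅔ ≈ 0.66667)
E(V) = V/9
l(L) = -20*L/3 (l(L) = (⅔ - 4)*(L + L) = -20*L/3)
c = -52/729 (c = ((⅑)*52)/(-81) = (52/9)*(-1/81) = -52/729 ≈ -0.071331)
x = 2340 (x = -20/3*13*(-27) = -260/3*(-27) = 2340)
c + x = -52/729 + 2340 = 1705808/729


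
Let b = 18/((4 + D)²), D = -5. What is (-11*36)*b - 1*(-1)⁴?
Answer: -7129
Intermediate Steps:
b = 18 (b = 18/((4 - 5)²) = 18/((-1)²) = 18/1 = 18*1 = 18)
(-11*36)*b - 1*(-1)⁴ = -11*36*18 - 1*(-1)⁴ = -396*18 - 1*1 = -7128 - 1 = -7129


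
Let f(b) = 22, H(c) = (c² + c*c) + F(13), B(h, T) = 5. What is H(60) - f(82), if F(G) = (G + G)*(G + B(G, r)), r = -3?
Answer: 7646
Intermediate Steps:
F(G) = 2*G*(5 + G) (F(G) = (G + G)*(G + 5) = (2*G)*(5 + G) = 2*G*(5 + G))
H(c) = 468 + 2*c² (H(c) = (c² + c*c) + 2*13*(5 + 13) = (c² + c²) + 2*13*18 = 2*c² + 468 = 468 + 2*c²)
H(60) - f(82) = (468 + 2*60²) - 1*22 = (468 + 2*3600) - 22 = (468 + 7200) - 22 = 7668 - 22 = 7646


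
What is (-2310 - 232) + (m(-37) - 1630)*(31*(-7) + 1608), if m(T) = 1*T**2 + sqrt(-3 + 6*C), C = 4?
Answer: -365593 + 1391*sqrt(21) ≈ -3.5922e+5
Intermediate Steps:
m(T) = sqrt(21) + T**2 (m(T) = 1*T**2 + sqrt(-3 + 6*4) = T**2 + sqrt(-3 + 24) = T**2 + sqrt(21) = sqrt(21) + T**2)
(-2310 - 232) + (m(-37) - 1630)*(31*(-7) + 1608) = (-2310 - 232) + ((sqrt(21) + (-37)**2) - 1630)*(31*(-7) + 1608) = -2542 + ((sqrt(21) + 1369) - 1630)*(-217 + 1608) = -2542 + ((1369 + sqrt(21)) - 1630)*1391 = -2542 + (-261 + sqrt(21))*1391 = -2542 + (-363051 + 1391*sqrt(21)) = -365593 + 1391*sqrt(21)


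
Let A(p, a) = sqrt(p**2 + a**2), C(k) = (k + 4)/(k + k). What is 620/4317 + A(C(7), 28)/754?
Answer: 620/4317 + sqrt(153785)/10556 ≈ 0.18077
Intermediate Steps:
C(k) = (4 + k)/(2*k) (C(k) = (4 + k)/((2*k)) = (4 + k)*(1/(2*k)) = (4 + k)/(2*k))
A(p, a) = sqrt(a**2 + p**2)
620/4317 + A(C(7), 28)/754 = 620/4317 + sqrt(28**2 + ((1/2)*(4 + 7)/7)**2)/754 = 620*(1/4317) + sqrt(784 + ((1/2)*(1/7)*11)**2)*(1/754) = 620/4317 + sqrt(784 + (11/14)**2)*(1/754) = 620/4317 + sqrt(784 + 121/196)*(1/754) = 620/4317 + sqrt(153785/196)*(1/754) = 620/4317 + (sqrt(153785)/14)*(1/754) = 620/4317 + sqrt(153785)/10556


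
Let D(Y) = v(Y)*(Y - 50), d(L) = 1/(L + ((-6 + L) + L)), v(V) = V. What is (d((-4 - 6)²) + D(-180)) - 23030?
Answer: 5400781/294 ≈ 18370.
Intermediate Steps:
d(L) = 1/(-6 + 3*L) (d(L) = 1/(L + (-6 + 2*L)) = 1/(-6 + 3*L))
D(Y) = Y*(-50 + Y) (D(Y) = Y*(Y - 50) = Y*(-50 + Y))
(d((-4 - 6)²) + D(-180)) - 23030 = (1/(3*(-2 + (-4 - 6)²)) - 180*(-50 - 180)) - 23030 = (1/(3*(-2 + (-10)²)) - 180*(-230)) - 23030 = (1/(3*(-2 + 100)) + 41400) - 23030 = ((⅓)/98 + 41400) - 23030 = ((⅓)*(1/98) + 41400) - 23030 = (1/294 + 41400) - 23030 = 12171601/294 - 23030 = 5400781/294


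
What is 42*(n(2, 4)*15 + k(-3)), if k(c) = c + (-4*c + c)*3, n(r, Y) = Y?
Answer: 3528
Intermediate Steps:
k(c) = -8*c (k(c) = c - 3*c*3 = c - 9*c = -8*c)
42*(n(2, 4)*15 + k(-3)) = 42*(4*15 - 8*(-3)) = 42*(60 + 24) = 42*84 = 3528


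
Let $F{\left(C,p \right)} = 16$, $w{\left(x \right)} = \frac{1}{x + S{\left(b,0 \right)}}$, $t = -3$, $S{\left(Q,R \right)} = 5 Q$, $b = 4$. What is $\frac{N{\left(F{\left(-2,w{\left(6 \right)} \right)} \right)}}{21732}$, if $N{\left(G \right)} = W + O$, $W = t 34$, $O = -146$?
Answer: $- \frac{62}{5433} \approx -0.011412$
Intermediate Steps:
$w{\left(x \right)} = \frac{1}{20 + x}$ ($w{\left(x \right)} = \frac{1}{x + 5 \cdot 4} = \frac{1}{x + 20} = \frac{1}{20 + x}$)
$W = -102$ ($W = \left(-3\right) 34 = -102$)
$N{\left(G \right)} = -248$ ($N{\left(G \right)} = -102 - 146 = -248$)
$\frac{N{\left(F{\left(-2,w{\left(6 \right)} \right)} \right)}}{21732} = - \frac{248}{21732} = \left(-248\right) \frac{1}{21732} = - \frac{62}{5433}$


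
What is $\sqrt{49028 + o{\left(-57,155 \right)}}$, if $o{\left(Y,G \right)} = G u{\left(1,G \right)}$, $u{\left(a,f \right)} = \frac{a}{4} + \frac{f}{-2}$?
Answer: $\frac{\sqrt{148217}}{2} \approx 192.49$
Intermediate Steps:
$u{\left(a,f \right)} = - \frac{f}{2} + \frac{a}{4}$ ($u{\left(a,f \right)} = a \frac{1}{4} + f \left(- \frac{1}{2}\right) = \frac{a}{4} - \frac{f}{2} = - \frac{f}{2} + \frac{a}{4}$)
$o{\left(Y,G \right)} = G \left(\frac{1}{4} - \frac{G}{2}\right)$ ($o{\left(Y,G \right)} = G \left(- \frac{G}{2} + \frac{1}{4} \cdot 1\right) = G \left(- \frac{G}{2} + \frac{1}{4}\right) = G \left(\frac{1}{4} - \frac{G}{2}\right)$)
$\sqrt{49028 + o{\left(-57,155 \right)}} = \sqrt{49028 + \frac{1}{4} \cdot 155 \left(1 - 310\right)} = \sqrt{49028 + \frac{1}{4} \cdot 155 \left(-309\right)} = \sqrt{49028 - \frac{47895}{4}} = \sqrt{\frac{148217}{4}} = \frac{\sqrt{148217}}{2}$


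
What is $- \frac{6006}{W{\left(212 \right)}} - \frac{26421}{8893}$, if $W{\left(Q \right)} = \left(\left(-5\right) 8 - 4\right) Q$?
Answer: $- \frac{8774715}{3770632} \approx -2.3271$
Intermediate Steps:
$W{\left(Q \right)} = - 44 Q$ ($W{\left(Q \right)} = \left(-40 - 4\right) Q = - 44 Q$)
$- \frac{6006}{W{\left(212 \right)}} - \frac{26421}{8893} = - \frac{6006}{\left(-44\right) 212} - \frac{26421}{8893} = - \frac{6006}{-9328} - \frac{26421}{8893} = \left(-6006\right) \left(- \frac{1}{9328}\right) - \frac{26421}{8893} = \frac{273}{424} - \frac{26421}{8893} = - \frac{8774715}{3770632}$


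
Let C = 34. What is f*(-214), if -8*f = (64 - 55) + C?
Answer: 4601/4 ≈ 1150.3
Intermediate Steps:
f = -43/8 (f = -((64 - 55) + 34)/8 = -(9 + 34)/8 = -⅛*43 = -43/8 ≈ -5.3750)
f*(-214) = -43/8*(-214) = 4601/4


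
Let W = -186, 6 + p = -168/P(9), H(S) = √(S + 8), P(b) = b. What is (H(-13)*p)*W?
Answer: 4588*I*√5 ≈ 10259.0*I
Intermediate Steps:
H(S) = √(8 + S)
p = -74/3 (p = -6 - 168/9 = -6 - 168*⅑ = -6 - 56/3 = -74/3 ≈ -24.667)
(H(-13)*p)*W = (√(8 - 13)*(-74/3))*(-186) = (√(-5)*(-74/3))*(-186) = ((I*√5)*(-74/3))*(-186) = -74*I*√5/3*(-186) = 4588*I*√5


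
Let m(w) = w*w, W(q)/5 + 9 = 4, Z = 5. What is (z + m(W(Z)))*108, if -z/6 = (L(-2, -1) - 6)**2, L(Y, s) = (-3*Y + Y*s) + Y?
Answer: 67500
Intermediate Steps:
L(Y, s) = -2*Y + Y*s
W(q) = -25 (W(q) = -45 + 5*4 = -45 + 20 = -25)
m(w) = w**2
z = 0 (z = -6*(-2*(-2 - 1) - 6)**2 = -6*(-2*(-3) - 6)**2 = -6*(6 - 6)**2 = -6*0**2 = -6*0 = 0)
(z + m(W(Z)))*108 = (0 + (-25)**2)*108 = (0 + 625)*108 = 625*108 = 67500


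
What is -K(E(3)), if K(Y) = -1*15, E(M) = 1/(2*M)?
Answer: 15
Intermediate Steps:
E(M) = 1/(2*M)
K(Y) = -15
-K(E(3)) = -1*(-15) = 15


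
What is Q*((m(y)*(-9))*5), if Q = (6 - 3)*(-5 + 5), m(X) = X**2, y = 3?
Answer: 0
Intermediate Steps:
Q = 0 (Q = 3*0 = 0)
Q*((m(y)*(-9))*5) = 0*((3**2*(-9))*5) = 0*((9*(-9))*5) = 0*(-81*5) = 0*(-405) = 0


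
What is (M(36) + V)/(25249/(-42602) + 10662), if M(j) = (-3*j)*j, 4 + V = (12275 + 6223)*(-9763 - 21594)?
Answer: -3530157996308/64885325 ≈ -54406.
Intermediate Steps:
V = -580041790 (V = -4 + (12275 + 6223)*(-9763 - 21594) = -4 + 18498*(-31357) = -4 - 580041786 = -580041790)
M(j) = -3*j²
(M(36) + V)/(25249/(-42602) + 10662) = (-3*36² - 580041790)/(25249/(-42602) + 10662) = (-3*1296 - 580041790)/(25249*(-1/42602) + 10662) = (-3888 - 580041790)/(-3607/6086 + 10662) = -580045678/64885325/6086 = -580045678*6086/64885325 = -3530157996308/64885325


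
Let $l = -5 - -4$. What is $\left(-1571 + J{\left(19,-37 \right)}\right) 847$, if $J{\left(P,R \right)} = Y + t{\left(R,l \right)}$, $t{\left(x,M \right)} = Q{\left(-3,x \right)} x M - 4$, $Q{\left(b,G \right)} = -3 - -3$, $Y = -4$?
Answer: $-1337413$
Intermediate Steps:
$Q{\left(b,G \right)} = 0$ ($Q{\left(b,G \right)} = -3 + 3 = 0$)
$l = -1$ ($l = -5 + 4 = -1$)
$t{\left(x,M \right)} = -4$ ($t{\left(x,M \right)} = 0 x M - 4 = 0 M - 4 = 0 - 4 = -4$)
$J{\left(P,R \right)} = -8$ ($J{\left(P,R \right)} = -4 - 4 = -8$)
$\left(-1571 + J{\left(19,-37 \right)}\right) 847 = \left(-1571 - 8\right) 847 = \left(-1579\right) 847 = -1337413$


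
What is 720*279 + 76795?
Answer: 277675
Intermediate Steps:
720*279 + 76795 = 200880 + 76795 = 277675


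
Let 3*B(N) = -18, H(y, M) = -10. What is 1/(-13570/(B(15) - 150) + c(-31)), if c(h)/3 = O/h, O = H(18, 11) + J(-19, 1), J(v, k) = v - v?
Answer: 2418/212675 ≈ 0.011369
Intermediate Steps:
B(N) = -6 (B(N) = (⅓)*(-18) = -6)
J(v, k) = 0
O = -10 (O = -10 + 0 = -10)
c(h) = -30/h (c(h) = 3*(-10/h) = -30/h)
1/(-13570/(B(15) - 150) + c(-31)) = 1/(-13570/(-6 - 150) - 30/(-31)) = 1/(-13570/(-156) - 30*(-1/31)) = 1/(-1/156*(-13570) + 30/31) = 1/(6785/78 + 30/31) = 1/(212675/2418) = 2418/212675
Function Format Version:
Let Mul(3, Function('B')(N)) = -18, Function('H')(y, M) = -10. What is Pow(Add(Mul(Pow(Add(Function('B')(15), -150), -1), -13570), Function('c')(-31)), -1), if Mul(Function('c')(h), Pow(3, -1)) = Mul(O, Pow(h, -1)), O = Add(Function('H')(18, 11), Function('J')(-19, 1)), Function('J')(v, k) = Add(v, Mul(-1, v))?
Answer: Rational(2418, 212675) ≈ 0.011369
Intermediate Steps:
Function('B')(N) = -6 (Function('B')(N) = Mul(Rational(1, 3), -18) = -6)
Function('J')(v, k) = 0
O = -10 (O = Add(-10, 0) = -10)
Function('c')(h) = Mul(-30, Pow(h, -1)) (Function('c')(h) = Mul(3, Mul(-10, Pow(h, -1))) = Mul(-30, Pow(h, -1)))
Pow(Add(Mul(Pow(Add(Function('B')(15), -150), -1), -13570), Function('c')(-31)), -1) = Pow(Add(Mul(Pow(Add(-6, -150), -1), -13570), Mul(-30, Pow(-31, -1))), -1) = Pow(Add(Mul(Pow(-156, -1), -13570), Mul(-30, Rational(-1, 31))), -1) = Pow(Add(Mul(Rational(-1, 156), -13570), Rational(30, 31)), -1) = Pow(Add(Rational(6785, 78), Rational(30, 31)), -1) = Pow(Rational(212675, 2418), -1) = Rational(2418, 212675)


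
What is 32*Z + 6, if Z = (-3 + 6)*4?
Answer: 390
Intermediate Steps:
Z = 12 (Z = 3*4 = 12)
32*Z + 6 = 32*12 + 6 = 384 + 6 = 390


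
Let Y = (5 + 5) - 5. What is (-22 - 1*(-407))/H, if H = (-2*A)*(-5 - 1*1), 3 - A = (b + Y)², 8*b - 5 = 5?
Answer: -1540/1731 ≈ -0.88966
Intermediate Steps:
b = 5/4 (b = 5/8 + (⅛)*5 = 5/8 + 5/8 = 5/4 ≈ 1.2500)
Y = 5 (Y = 10 - 5 = 5)
A = -577/16 (A = 3 - (5/4 + 5)² = 3 - (25/4)² = 3 - 1*625/16 = 3 - 625/16 = -577/16 ≈ -36.063)
H = -1731/4 (H = (-2*(-577/16))*(-5 - 1*1) = 577*(-5 - 1)/8 = (577/8)*(-6) = -1731/4 ≈ -432.75)
(-22 - 1*(-407))/H = (-22 - 1*(-407))/(-1731/4) = (-22 + 407)*(-4/1731) = 385*(-4/1731) = -1540/1731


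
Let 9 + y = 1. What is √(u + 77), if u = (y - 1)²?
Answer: √158 ≈ 12.570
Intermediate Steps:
y = -8 (y = -9 + 1 = -8)
u = 81 (u = (-8 - 1)² = (-9)² = 81)
√(u + 77) = √(81 + 77) = √158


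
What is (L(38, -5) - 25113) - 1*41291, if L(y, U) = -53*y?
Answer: -68418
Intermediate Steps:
(L(38, -5) - 25113) - 1*41291 = (-53*38 - 25113) - 1*41291 = (-2014 - 25113) - 41291 = -27127 - 41291 = -68418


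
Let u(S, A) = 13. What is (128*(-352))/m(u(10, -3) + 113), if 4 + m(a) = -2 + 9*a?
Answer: -5632/141 ≈ -39.943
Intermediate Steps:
m(a) = -6 + 9*a (m(a) = -4 + (-2 + 9*a) = -6 + 9*a)
(128*(-352))/m(u(10, -3) + 113) = (128*(-352))/(-6 + 9*(13 + 113)) = -45056/(-6 + 9*126) = -45056/(-6 + 1134) = -45056/1128 = -45056*1/1128 = -5632/141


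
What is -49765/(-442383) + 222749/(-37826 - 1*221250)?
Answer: -85647453727/114610818108 ≈ -0.74729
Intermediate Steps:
-49765/(-442383) + 222749/(-37826 - 1*221250) = -49765*(-1/442383) + 222749/(-37826 - 221250) = 49765/442383 + 222749/(-259076) = 49765/442383 + 222749*(-1/259076) = 49765/442383 - 222749/259076 = -85647453727/114610818108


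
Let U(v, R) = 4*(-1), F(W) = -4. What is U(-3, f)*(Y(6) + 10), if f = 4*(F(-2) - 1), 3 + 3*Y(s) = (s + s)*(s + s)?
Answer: -228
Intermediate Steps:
Y(s) = -1 + 4*s**2/3 (Y(s) = -1 + ((s + s)*(s + s))/3 = -1 + ((2*s)*(2*s))/3 = -1 + (4*s**2)/3 = -1 + 4*s**2/3)
f = -20 (f = 4*(-4 - 1) = 4*(-5) = -20)
U(v, R) = -4
U(-3, f)*(Y(6) + 10) = -4*((-1 + (4/3)*6**2) + 10) = -4*((-1 + (4/3)*36) + 10) = -4*((-1 + 48) + 10) = -4*(47 + 10) = -4*57 = -228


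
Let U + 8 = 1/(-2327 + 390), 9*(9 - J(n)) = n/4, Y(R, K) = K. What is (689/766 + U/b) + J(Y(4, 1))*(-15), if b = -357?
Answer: -141599837329/1059391788 ≈ -133.66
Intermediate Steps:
J(n) = 9 - n/36 (J(n) = 9 - n/(9*4) = 9 - n/36)
U = -15497/1937 (U = -8 + 1/(-2327 + 390) = -8 + 1/(-1937) = -8 - 1/1937 = -15497/1937 ≈ -8.0005)
(689/766 + U/b) + J(Y(4, 1))*(-15) = (689/766 - 15497/1937/(-357)) + (9 - 1/36*1)*(-15) = (689*(1/766) - 15497/1937*(-1/357)) + (9 - 1/36)*(-15) = (689/766 + 15497/691509) + (323/36)*(-15) = 488320403/529695894 - 1615/12 = -141599837329/1059391788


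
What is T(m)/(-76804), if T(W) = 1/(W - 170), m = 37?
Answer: 1/10214932 ≈ 9.7896e-8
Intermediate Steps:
T(W) = 1/(-170 + W)
T(m)/(-76804) = 1/((-170 + 37)*(-76804)) = -1/76804/(-133) = -1/133*(-1/76804) = 1/10214932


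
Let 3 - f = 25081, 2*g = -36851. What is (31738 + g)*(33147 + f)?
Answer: 214837125/2 ≈ 1.0742e+8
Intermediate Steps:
g = -36851/2 (g = (1/2)*(-36851) = -36851/2 ≈ -18426.)
f = -25078 (f = 3 - 1*25081 = 3 - 25081 = -25078)
(31738 + g)*(33147 + f) = (31738 - 36851/2)*(33147 - 25078) = (26625/2)*8069 = 214837125/2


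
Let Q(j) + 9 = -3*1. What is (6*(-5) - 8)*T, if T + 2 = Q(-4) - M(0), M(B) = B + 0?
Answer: 532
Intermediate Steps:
M(B) = B
Q(j) = -12 (Q(j) = -9 - 3*1 = -9 - 3 = -12)
T = -14 (T = -2 + (-12 - 1*0) = -2 + (-12 + 0) = -2 - 12 = -14)
(6*(-5) - 8)*T = (6*(-5) - 8)*(-14) = (-30 - 8)*(-14) = -38*(-14) = 532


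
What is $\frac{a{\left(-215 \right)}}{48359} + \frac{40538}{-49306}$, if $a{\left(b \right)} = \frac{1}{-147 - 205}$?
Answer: $- \frac{345026401645}{419652438304} \approx -0.82217$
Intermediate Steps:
$a{\left(b \right)} = - \frac{1}{352}$ ($a{\left(b \right)} = \frac{1}{-352} = - \frac{1}{352}$)
$\frac{a{\left(-215 \right)}}{48359} + \frac{40538}{-49306} = - \frac{1}{352 \cdot 48359} + \frac{40538}{-49306} = \left(- \frac{1}{352}\right) \frac{1}{48359} + 40538 \left(- \frac{1}{49306}\right) = - \frac{1}{17022368} - \frac{20269}{24653} = - \frac{345026401645}{419652438304}$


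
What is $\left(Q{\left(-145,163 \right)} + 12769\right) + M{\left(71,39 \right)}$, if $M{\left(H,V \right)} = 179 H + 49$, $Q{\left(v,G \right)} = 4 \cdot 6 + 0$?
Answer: $25551$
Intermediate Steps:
$Q{\left(v,G \right)} = 24$ ($Q{\left(v,G \right)} = 24 + 0 = 24$)
$M{\left(H,V \right)} = 49 + 179 H$
$\left(Q{\left(-145,163 \right)} + 12769\right) + M{\left(71,39 \right)} = \left(24 + 12769\right) + \left(49 + 179 \cdot 71\right) = 12793 + \left(49 + 12709\right) = 12793 + 12758 = 25551$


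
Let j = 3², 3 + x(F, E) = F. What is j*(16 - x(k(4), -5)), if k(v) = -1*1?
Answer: 180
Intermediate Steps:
k(v) = -1
x(F, E) = -3 + F
j = 9
j*(16 - x(k(4), -5)) = 9*(16 - (-3 - 1)) = 9*(16 - 1*(-4)) = 9*(16 + 4) = 9*20 = 180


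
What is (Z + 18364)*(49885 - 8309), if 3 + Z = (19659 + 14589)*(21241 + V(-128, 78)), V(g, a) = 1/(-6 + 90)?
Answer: 211720115561032/7 ≈ 3.0246e+13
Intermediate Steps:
V(g, a) = 1/84
Z = 5092235209/7 (Z = -3 + (19659 + 14589)*(21241 + 1/84) = -3 + 34248*(1784245/84) = -3 + 5092235230/7 = 5092235209/7 ≈ 7.2746e+8)
(Z + 18364)*(49885 - 8309) = (5092235209/7 + 18364)*(49885 - 8309) = (5092363757/7)*41576 = 211720115561032/7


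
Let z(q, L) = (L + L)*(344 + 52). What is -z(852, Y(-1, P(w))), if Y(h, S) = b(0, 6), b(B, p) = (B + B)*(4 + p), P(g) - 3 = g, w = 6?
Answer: 0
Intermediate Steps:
P(g) = 3 + g
b(B, p) = 2*B*(4 + p) (b(B, p) = (2*B)*(4 + p) = 2*B*(4 + p))
Y(h, S) = 0 (Y(h, S) = 2*0*(4 + 6) = 2*0*10 = 0)
z(q, L) = 792*L (z(q, L) = (2*L)*396 = 792*L)
-z(852, Y(-1, P(w))) = -792*0 = -1*0 = 0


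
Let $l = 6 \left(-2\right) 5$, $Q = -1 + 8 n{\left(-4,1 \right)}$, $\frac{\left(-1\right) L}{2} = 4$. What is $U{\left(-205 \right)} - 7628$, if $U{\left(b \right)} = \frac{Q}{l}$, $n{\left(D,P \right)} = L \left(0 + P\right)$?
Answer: $- \frac{91523}{12} \approx -7626.9$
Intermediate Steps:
$L = -8$ ($L = \left(-2\right) 4 = -8$)
$n{\left(D,P \right)} = - 8 P$ ($n{\left(D,P \right)} = - 8 \left(0 + P\right) = - 8 P$)
$Q = -65$ ($Q = -1 + 8 \left(\left(-8\right) 1\right) = -1 + 8 \left(-8\right) = -1 - 64 = -65$)
$l = -60$ ($l = \left(-12\right) 5 = -60$)
$U{\left(b \right)} = \frac{13}{12}$ ($U{\left(b \right)} = - \frac{65}{-60} = \left(-65\right) \left(- \frac{1}{60}\right) = \frac{13}{12}$)
$U{\left(-205 \right)} - 7628 = \frac{13}{12} - 7628 = - \frac{91523}{12}$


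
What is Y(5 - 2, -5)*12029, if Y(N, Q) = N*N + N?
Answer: 144348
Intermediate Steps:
Y(N, Q) = N + N² (Y(N, Q) = N² + N = N + N²)
Y(5 - 2, -5)*12029 = ((5 - 2)*(1 + (5 - 2)))*12029 = (3*(1 + 3))*12029 = (3*4)*12029 = 12*12029 = 144348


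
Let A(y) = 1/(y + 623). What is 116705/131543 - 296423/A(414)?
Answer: -40435088287788/131543 ≈ -3.0739e+8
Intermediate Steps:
A(y) = 1/(623 + y)
116705/131543 - 296423/A(414) = 116705/131543 - 296423/(1/(623 + 414)) = 116705*(1/131543) - 296423/(1/1037) = 116705/131543 - 296423/1/1037 = 116705/131543 - 296423*1037 = 116705/131543 - 307390651 = -40435088287788/131543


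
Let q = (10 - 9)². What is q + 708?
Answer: 709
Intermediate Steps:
q = 1 (q = 1² = 1)
q + 708 = 1 + 708 = 709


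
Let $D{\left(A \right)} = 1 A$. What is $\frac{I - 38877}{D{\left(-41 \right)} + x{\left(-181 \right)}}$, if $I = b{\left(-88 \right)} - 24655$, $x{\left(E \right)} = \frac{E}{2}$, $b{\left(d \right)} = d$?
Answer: $\frac{127240}{263} \approx 483.8$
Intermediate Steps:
$x{\left(E \right)} = \frac{E}{2}$ ($x{\left(E \right)} = E \frac{1}{2} = \frac{E}{2}$)
$D{\left(A \right)} = A$
$I = -24743$ ($I = -88 - 24655 = -24743$)
$\frac{I - 38877}{D{\left(-41 \right)} + x{\left(-181 \right)}} = \frac{-24743 - 38877}{-41 + \frac{1}{2} \left(-181\right)} = - \frac{63620}{-41 - \frac{181}{2}} = - \frac{63620}{- \frac{263}{2}} = \left(-63620\right) \left(- \frac{2}{263}\right) = \frac{127240}{263}$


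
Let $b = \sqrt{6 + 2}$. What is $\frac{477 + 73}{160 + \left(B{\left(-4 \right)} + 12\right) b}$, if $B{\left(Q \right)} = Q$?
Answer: $\frac{1375}{392} - \frac{275 \sqrt{2}}{784} \approx 3.0116$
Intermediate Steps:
$b = 2 \sqrt{2}$ ($b = \sqrt{8} = 2 \sqrt{2} \approx 2.8284$)
$\frac{477 + 73}{160 + \left(B{\left(-4 \right)} + 12\right) b} = \frac{477 + 73}{160 + \left(-4 + 12\right) 2 \sqrt{2}} = \frac{550}{160 + 8 \cdot 2 \sqrt{2}} = \frac{550}{160 + 16 \sqrt{2}}$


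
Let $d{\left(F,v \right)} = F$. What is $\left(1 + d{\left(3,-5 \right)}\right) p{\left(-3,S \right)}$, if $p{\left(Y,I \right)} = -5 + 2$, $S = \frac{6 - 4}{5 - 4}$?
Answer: $-12$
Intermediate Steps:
$S = 2$ ($S = \frac{2}{1} = 2 \cdot 1 = 2$)
$p{\left(Y,I \right)} = -3$
$\left(1 + d{\left(3,-5 \right)}\right) p{\left(-3,S \right)} = \left(1 + 3\right) \left(-3\right) = 4 \left(-3\right) = -12$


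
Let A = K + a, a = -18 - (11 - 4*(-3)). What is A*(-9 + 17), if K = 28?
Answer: -104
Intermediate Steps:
a = -41 (a = -18 - (11 + 12) = -18 - 1*23 = -18 - 23 = -41)
A = -13 (A = 28 - 41 = -13)
A*(-9 + 17) = -13*(-9 + 17) = -13*8 = -104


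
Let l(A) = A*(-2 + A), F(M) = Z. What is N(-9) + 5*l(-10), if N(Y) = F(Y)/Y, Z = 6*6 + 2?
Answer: 5362/9 ≈ 595.78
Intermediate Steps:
Z = 38 (Z = 36 + 2 = 38)
F(M) = 38
N(Y) = 38/Y
N(-9) + 5*l(-10) = 38/(-9) + 5*(-10*(-2 - 10)) = 38*(-⅑) + 5*(-10*(-12)) = -38/9 + 5*120 = -38/9 + 600 = 5362/9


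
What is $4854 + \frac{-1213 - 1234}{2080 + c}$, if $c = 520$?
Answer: $\frac{12617953}{2600} \approx 4853.1$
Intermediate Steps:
$4854 + \frac{-1213 - 1234}{2080 + c} = 4854 + \frac{-1213 - 1234}{2080 + 520} = 4854 - \frac{2447}{2600} = \frac{12617953}{2600}$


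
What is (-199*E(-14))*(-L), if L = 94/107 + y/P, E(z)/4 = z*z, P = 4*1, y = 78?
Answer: 340192888/107 ≈ 3.1794e+6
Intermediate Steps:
P = 4
E(z) = 4*z² (E(z) = 4*(z*z) = 4*z²)
L = 4361/214 (L = 94/107 + 78/4 = 94*(1/107) + 78*(¼) = 94/107 + 39/2 = 4361/214 ≈ 20.379)
(-199*E(-14))*(-L) = (-796*(-14)²)*(-1*4361/214) = -796*196*(-4361/214) = -199*784*(-4361/214) = -156016*(-4361/214) = 340192888/107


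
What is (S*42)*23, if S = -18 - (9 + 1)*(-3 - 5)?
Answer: 59892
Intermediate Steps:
S = 62 (S = -18 - 10*(-8) = -18 - 1*(-80) = -18 + 80 = 62)
(S*42)*23 = (62*42)*23 = 2604*23 = 59892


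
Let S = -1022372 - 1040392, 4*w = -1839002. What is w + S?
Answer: -5045029/2 ≈ -2.5225e+6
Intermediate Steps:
w = -919501/2 (w = (¼)*(-1839002) = -919501/2 ≈ -4.5975e+5)
S = -2062764
w + S = -919501/2 - 2062764 = -5045029/2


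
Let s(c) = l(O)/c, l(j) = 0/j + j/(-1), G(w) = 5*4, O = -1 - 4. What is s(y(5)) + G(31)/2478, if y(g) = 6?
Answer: 695/826 ≈ 0.84140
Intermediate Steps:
O = -5
G(w) = 20
l(j) = -j (l(j) = 0 + j*(-1) = 0 - j = -j)
s(c) = 5/c (s(c) = (-1*(-5))/c = 5/c)
s(y(5)) + G(31)/2478 = 5/6 + 20/2478 = 5*(⅙) + 20*(1/2478) = ⅚ + 10/1239 = 695/826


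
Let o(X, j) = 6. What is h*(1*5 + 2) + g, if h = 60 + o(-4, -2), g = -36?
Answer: 426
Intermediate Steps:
h = 66 (h = 60 + 6 = 66)
h*(1*5 + 2) + g = 66*(1*5 + 2) - 36 = 66*(5 + 2) - 36 = 66*7 - 36 = 462 - 36 = 426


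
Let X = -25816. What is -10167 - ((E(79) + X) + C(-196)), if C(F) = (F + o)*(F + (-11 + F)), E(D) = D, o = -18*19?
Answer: -201244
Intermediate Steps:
o = -342
C(F) = (-342 + F)*(-11 + 2*F) (C(F) = (F - 342)*(F + (-11 + F)) = (-342 + F)*(-11 + 2*F))
-10167 - ((E(79) + X) + C(-196)) = -10167 - ((79 - 25816) + (3762 - 695*(-196) + 2*(-196)²)) = -10167 - (-25737 + (3762 + 136220 + 2*38416)) = -10167 - (-25737 + (3762 + 136220 + 76832)) = -10167 - (-25737 + 216814) = -10167 - 1*191077 = -10167 - 191077 = -201244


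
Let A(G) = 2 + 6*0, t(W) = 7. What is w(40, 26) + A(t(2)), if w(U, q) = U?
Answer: 42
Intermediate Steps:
A(G) = 2 (A(G) = 2 + 0 = 2)
w(40, 26) + A(t(2)) = 40 + 2 = 42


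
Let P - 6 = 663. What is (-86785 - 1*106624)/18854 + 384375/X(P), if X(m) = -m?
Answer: -2458798957/4204442 ≈ -584.81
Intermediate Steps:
P = 669 (P = 6 + 663 = 669)
(-86785 - 1*106624)/18854 + 384375/X(P) = (-86785 - 1*106624)/18854 + 384375/((-1*669)) = (-86785 - 106624)*(1/18854) + 384375/(-669) = -193409*1/18854 + 384375*(-1/669) = -193409/18854 - 128125/223 = -2458798957/4204442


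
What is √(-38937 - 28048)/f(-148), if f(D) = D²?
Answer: I*√66985/21904 ≈ 0.011816*I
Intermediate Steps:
√(-38937 - 28048)/f(-148) = √(-38937 - 28048)/((-148)²) = √(-66985)/21904 = (I*√66985)*(1/21904) = I*√66985/21904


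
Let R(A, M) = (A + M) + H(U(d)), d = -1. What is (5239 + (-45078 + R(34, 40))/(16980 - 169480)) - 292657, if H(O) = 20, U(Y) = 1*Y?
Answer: -10957800004/38125 ≈ -2.8742e+5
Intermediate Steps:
U(Y) = Y
R(A, M) = 20 + A + M (R(A, M) = (A + M) + 20 = 20 + A + M)
(5239 + (-45078 + R(34, 40))/(16980 - 169480)) - 292657 = (5239 + (-45078 + (20 + 34 + 40))/(16980 - 169480)) - 292657 = (5239 + (-45078 + 94)/(-152500)) - 292657 = (5239 - 44984*(-1/152500)) - 292657 = (5239 + 11246/38125) - 292657 = 199748121/38125 - 292657 = -10957800004/38125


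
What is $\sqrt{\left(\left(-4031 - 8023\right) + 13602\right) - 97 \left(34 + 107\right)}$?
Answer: $i \sqrt{12129} \approx 110.13 i$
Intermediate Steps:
$\sqrt{\left(\left(-4031 - 8023\right) + 13602\right) - 97 \left(34 + 107\right)} = \sqrt{\left(-12054 + 13602\right) - 13677} = \sqrt{1548 - 13677} = \sqrt{-12129} = i \sqrt{12129}$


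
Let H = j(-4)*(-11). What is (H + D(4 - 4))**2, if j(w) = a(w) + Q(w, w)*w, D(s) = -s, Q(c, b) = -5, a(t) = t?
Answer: 30976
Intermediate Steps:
j(w) = -4*w (j(w) = w - 5*w = -4*w)
H = -176 (H = -4*(-4)*(-11) = 16*(-11) = -176)
(H + D(4 - 4))**2 = (-176 - (4 - 4))**2 = (-176 - 1*0)**2 = (-176 + 0)**2 = (-176)**2 = 30976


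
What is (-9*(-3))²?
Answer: 729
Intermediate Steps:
(-9*(-3))² = 27² = 729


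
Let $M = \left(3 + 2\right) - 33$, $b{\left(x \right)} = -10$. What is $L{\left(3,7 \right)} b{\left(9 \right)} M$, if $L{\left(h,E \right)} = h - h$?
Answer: $0$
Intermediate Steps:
$L{\left(h,E \right)} = 0$
$M = -28$ ($M = 5 - 33 = -28$)
$L{\left(3,7 \right)} b{\left(9 \right)} M = 0 \left(-10\right) \left(-28\right) = 0 \left(-28\right) = 0$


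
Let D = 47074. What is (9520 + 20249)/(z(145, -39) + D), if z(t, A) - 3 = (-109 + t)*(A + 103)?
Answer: 29769/49381 ≈ 0.60284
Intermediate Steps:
z(t, A) = 3 + (-109 + t)*(103 + A) (z(t, A) = 3 + (-109 + t)*(A + 103) = 3 + (-109 + t)*(103 + A))
(9520 + 20249)/(z(145, -39) + D) = (9520 + 20249)/((-11224 - 109*(-39) + 103*145 - 39*145) + 47074) = 29769/((-11224 + 4251 + 14935 - 5655) + 47074) = 29769/(2307 + 47074) = 29769/49381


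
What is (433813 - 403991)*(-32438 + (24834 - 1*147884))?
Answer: -4636963136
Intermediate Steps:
(433813 - 403991)*(-32438 + (24834 - 1*147884)) = 29822*(-32438 + (24834 - 147884)) = 29822*(-32438 - 123050) = 29822*(-155488) = -4636963136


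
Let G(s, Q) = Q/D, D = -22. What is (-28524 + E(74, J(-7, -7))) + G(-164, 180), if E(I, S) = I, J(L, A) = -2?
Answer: -313040/11 ≈ -28458.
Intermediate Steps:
G(s, Q) = -Q/22 (G(s, Q) = Q/(-22) = Q*(-1/22) = -Q/22)
(-28524 + E(74, J(-7, -7))) + G(-164, 180) = (-28524 + 74) - 1/22*180 = -28450 - 90/11 = -313040/11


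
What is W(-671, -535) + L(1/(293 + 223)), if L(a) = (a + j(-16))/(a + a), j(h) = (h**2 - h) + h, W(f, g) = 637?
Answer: 133371/2 ≈ 66686.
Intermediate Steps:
j(h) = h**2
L(a) = (256 + a)/(2*a) (L(a) = (a + (-16)**2)/(a + a) = (a + 256)/((2*a)) = (256 + a)*(1/(2*a)) = (256 + a)/(2*a))
W(-671, -535) + L(1/(293 + 223)) = 637 + (256 + 1/(293 + 223))/(2*(1/(293 + 223))) = 637 + (256 + 1/516)/(2*(1/516)) = 637 + (1/2)*516*(132097/516) = 637 + 132097/2 = 133371/2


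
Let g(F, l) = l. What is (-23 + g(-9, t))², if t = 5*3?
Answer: 64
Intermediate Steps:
t = 15
(-23 + g(-9, t))² = (-23 + 15)² = (-8)² = 64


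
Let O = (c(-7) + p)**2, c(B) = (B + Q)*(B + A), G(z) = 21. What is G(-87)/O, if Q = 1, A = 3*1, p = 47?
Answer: 21/5041 ≈ 0.0041658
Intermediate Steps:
A = 3
c(B) = (1 + B)*(3 + B) (c(B) = (B + 1)*(B + 3) = (1 + B)*(3 + B))
O = 5041 (O = ((3 + (-7)**2 + 4*(-7)) + 47)**2 = ((3 + 49 - 28) + 47)**2 = (24 + 47)**2 = 71**2 = 5041)
G(-87)/O = 21/5041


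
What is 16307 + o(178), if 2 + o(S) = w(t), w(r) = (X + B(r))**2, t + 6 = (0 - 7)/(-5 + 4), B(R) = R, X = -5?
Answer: 16321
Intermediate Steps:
t = 1 (t = -6 + (0 - 7)/(-5 + 4) = -6 - 7/(-1) = -6 - 7*(-1) = -6 + 7 = 1)
w(r) = (-5 + r)**2
o(S) = 14 (o(S) = -2 + (-5 + 1)**2 = -2 + (-4)**2 = -2 + 16 = 14)
16307 + o(178) = 16307 + 14 = 16321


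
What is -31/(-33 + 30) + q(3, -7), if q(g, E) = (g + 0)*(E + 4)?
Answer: 4/3 ≈ 1.3333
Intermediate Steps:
q(g, E) = g*(4 + E)
-31/(-33 + 30) + q(3, -7) = -31/(-33 + 30) + 3*(4 - 7) = -31/(-3) + 3*(-3) = -31*(-⅓) - 9 = 31/3 - 9 = 4/3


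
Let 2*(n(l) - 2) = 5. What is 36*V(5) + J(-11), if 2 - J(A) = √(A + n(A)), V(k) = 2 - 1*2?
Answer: 2 - I*√26/2 ≈ 2.0 - 2.5495*I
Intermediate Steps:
V(k) = 0 (V(k) = 2 - 2 = 0)
n(l) = 9/2 (n(l) = 2 + (½)*5 = 2 + 5/2 = 9/2)
J(A) = 2 - √(9/2 + A) (J(A) = 2 - √(A + 9/2) = 2 - √(9/2 + A))
36*V(5) + J(-11) = 36*0 + (2 - √(18 + 4*(-11))/2) = 0 + (2 - √(18 - 44)/2) = 0 + (2 - I*√26/2) = 2 - I*√26/2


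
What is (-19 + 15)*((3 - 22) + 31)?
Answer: -48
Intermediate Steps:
(-19 + 15)*((3 - 22) + 31) = -4*(-19 + 31) = -4*12 = -48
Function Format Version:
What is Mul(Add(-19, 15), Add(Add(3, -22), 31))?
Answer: -48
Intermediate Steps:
Mul(Add(-19, 15), Add(Add(3, -22), 31)) = Mul(-4, Add(-19, 31)) = Mul(-4, 12) = -48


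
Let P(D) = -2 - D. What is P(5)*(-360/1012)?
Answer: 630/253 ≈ 2.4901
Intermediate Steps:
P(5)*(-360/1012) = (-2 - 1*5)*(-360/1012) = (-2 - 5)*(-360*1/1012) = -7*(-90/253) = 630/253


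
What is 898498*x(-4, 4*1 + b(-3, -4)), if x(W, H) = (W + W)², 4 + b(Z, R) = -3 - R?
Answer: 57503872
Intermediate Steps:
b(Z, R) = -7 - R (b(Z, R) = -4 + (-3 - R) = -7 - R)
x(W, H) = 4*W² (x(W, H) = (2*W)² = 4*W²)
898498*x(-4, 4*1 + b(-3, -4)) = 898498*(4*(-4)²) = 898498*(4*16) = 898498*64 = 57503872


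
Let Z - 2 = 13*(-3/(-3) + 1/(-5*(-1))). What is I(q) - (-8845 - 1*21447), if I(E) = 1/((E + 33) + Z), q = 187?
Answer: 35986901/1188 ≈ 30292.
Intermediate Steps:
Z = 88/5 (Z = 2 + 13*(-3/(-3) + 1/(-5*(-1))) = 2 + 13*(-3*(-1/3) - 1/5*(-1)) = 2 + 13*(1 + 1/5) = 2 + 13*(6/5) = 2 + 78/5 = 88/5 ≈ 17.600)
I(E) = 1/(253/5 + E) (I(E) = 1/((E + 33) + 88/5) = 1/((33 + E) + 88/5) = 1/(253/5 + E))
I(q) - (-8845 - 1*21447) = 5/(253 + 5*187) - (-8845 - 1*21447) = 5/(253 + 935) - (-8845 - 21447) = 5/1188 - 1*(-30292) = 5*(1/1188) + 30292 = 5/1188 + 30292 = 35986901/1188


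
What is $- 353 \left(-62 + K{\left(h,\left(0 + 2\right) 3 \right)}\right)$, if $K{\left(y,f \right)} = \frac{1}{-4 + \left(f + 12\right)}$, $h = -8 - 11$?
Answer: $\frac{306051}{14} \approx 21861.0$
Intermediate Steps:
$h = -19$
$K{\left(y,f \right)} = \frac{1}{8 + f}$ ($K{\left(y,f \right)} = \frac{1}{-4 + \left(12 + f\right)} = \frac{1}{8 + f}$)
$- 353 \left(-62 + K{\left(h,\left(0 + 2\right) 3 \right)}\right) = - 353 \left(-62 + \frac{1}{8 + \left(0 + 2\right) 3}\right) = - 353 \left(-62 + \frac{1}{8 + 2 \cdot 3}\right) = - 353 \left(-62 + \frac{1}{8 + 6}\right) = - 353 \left(-62 + \frac{1}{14}\right) = \left(-353\right) \left(- \frac{867}{14}\right) = \frac{306051}{14}$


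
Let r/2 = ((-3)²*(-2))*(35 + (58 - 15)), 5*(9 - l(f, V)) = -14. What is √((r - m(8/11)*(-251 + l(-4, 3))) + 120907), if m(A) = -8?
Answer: √2904635/5 ≈ 340.86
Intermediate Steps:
l(f, V) = 59/5 (l(f, V) = 9 - ⅕*(-14) = 9 + 14/5 = 59/5)
r = -2808 (r = 2*(((-3)²*(-2))*(35 + (58 - 15))) = 2*((9*(-2))*(35 + 43)) = 2*(-18*78) = 2*(-1404) = -2808)
√((r - m(8/11)*(-251 + l(-4, 3))) + 120907) = √((-2808 - (-8)*(-251 + 59/5)) + 120907) = √((-2808 - (-8)*(-1196)/5) + 120907) = √((-2808 - 1*9568/5) + 120907) = √((-2808 - 9568/5) + 120907) = √(-23608/5 + 120907) = √(580927/5) = √2904635/5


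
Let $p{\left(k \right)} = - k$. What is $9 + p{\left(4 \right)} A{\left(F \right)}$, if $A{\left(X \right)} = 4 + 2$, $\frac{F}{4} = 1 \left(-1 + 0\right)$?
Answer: $-15$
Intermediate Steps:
$F = -4$ ($F = 4 \cdot 1 \left(-1 + 0\right) = 4 \cdot 1 \left(-1\right) = 4 \left(-1\right) = -4$)
$A{\left(X \right)} = 6$
$9 + p{\left(4 \right)} A{\left(F \right)} = 9 + \left(-1\right) 4 \cdot 6 = 9 - 24 = -15$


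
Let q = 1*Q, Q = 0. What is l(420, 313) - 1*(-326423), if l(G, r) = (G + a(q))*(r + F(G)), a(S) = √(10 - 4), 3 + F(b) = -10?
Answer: 452423 + 300*√6 ≈ 4.5316e+5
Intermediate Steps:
F(b) = -13 (F(b) = -3 - 10 = -13)
q = 0 (q = 1*0 = 0)
a(S) = √6
l(G, r) = (-13 + r)*(G + √6) (l(G, r) = (G + √6)*(r - 13) = (G + √6)*(-13 + r) = (-13 + r)*(G + √6))
l(420, 313) - 1*(-326423) = (-13*420 - 13*√6 + 420*313 + 313*√6) - 1*(-326423) = (-5460 - 13*√6 + 131460 + 313*√6) + 326423 = (126000 + 300*√6) + 326423 = 452423 + 300*√6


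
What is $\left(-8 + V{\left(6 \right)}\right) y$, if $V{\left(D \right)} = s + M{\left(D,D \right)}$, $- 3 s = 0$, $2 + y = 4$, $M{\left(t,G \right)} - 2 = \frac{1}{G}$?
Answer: $- \frac{35}{3} \approx -11.667$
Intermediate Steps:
$M{\left(t,G \right)} = 2 + \frac{1}{G}$
$y = 2$ ($y = -2 + 4 = 2$)
$s = 0$ ($s = \left(- \frac{1}{3}\right) 0 = 0$)
$V{\left(D \right)} = 2 + \frac{1}{D}$ ($V{\left(D \right)} = 0 + \left(2 + \frac{1}{D}\right) = 2 + \frac{1}{D}$)
$\left(-8 + V{\left(6 \right)}\right) y = \left(-8 + \left(2 + \frac{1}{6}\right)\right) 2 = \left(-8 + \frac{13}{6}\right) 2 = \left(- \frac{35}{6}\right) 2 = - \frac{35}{3}$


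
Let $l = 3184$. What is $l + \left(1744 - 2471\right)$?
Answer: $2457$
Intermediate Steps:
$l + \left(1744 - 2471\right) = 3184 + \left(1744 - 2471\right) = 3184 - 727 = 2457$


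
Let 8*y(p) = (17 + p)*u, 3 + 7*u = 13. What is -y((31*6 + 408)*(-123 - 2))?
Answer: 371165/28 ≈ 13256.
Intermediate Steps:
u = 10/7 (u = -3/7 + (⅐)*13 = -3/7 + 13/7 = 10/7 ≈ 1.4286)
y(p) = 85/28 + 5*p/28 (y(p) = ((17 + p)*(10/7))/8 = (170/7 + 10*p/7)/8 = 85/28 + 5*p/28)
-y((31*6 + 408)*(-123 - 2)) = -(85/28 + 5*((31*6 + 408)*(-123 - 2))/28) = -(85/28 + 5*((186 + 408)*(-125))/28) = -(85/28 + 5*(594*(-125))/28) = -(85/28 + (5/28)*(-74250)) = -(85/28 - 185625/14) = -1*(-371165/28) = 371165/28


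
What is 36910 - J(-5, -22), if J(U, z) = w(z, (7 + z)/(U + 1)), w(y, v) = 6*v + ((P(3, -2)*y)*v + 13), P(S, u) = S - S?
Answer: 73749/2 ≈ 36875.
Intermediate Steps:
P(S, u) = 0
w(y, v) = 13 + 6*v (w(y, v) = 6*v + ((0*y)*v + 13) = 6*v + (0*v + 13) = 6*v + (0 + 13) = 6*v + 13 = 13 + 6*v)
J(U, z) = 13 + 6*(7 + z)/(1 + U) (J(U, z) = 13 + 6*((7 + z)/(U + 1)) = 13 + 6*((7 + z)/(1 + U)) = 13 + 6*(7 + z)/(1 + U))
36910 - J(-5, -22) = 36910 - (55 + 6*(-22) + 13*(-5))/(1 - 5) = 36910 - (55 - 132 - 65)/(-4) = 36910 - (-1)*(-142)/4 = 36910 - 1*71/2 = 36910 - 71/2 = 73749/2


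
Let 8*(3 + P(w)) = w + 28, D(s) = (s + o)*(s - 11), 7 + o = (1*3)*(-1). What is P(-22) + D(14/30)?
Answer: 88351/900 ≈ 98.168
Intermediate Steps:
o = -10 (o = -7 + (1*3)*(-1) = -7 + 3*(-1) = -7 - 3 = -10)
D(s) = (-11 + s)*(-10 + s) (D(s) = (s - 10)*(s - 11) = (-10 + s)*(-11 + s) = (-11 + s)*(-10 + s))
P(w) = 1/2 + w/8 (P(w) = -3 + (w + 28)/8 = -3 + (28 + w)/8 = -3 + (7/2 + w/8) = 1/2 + w/8)
P(-22) + D(14/30) = (1/2 + (1/8)*(-22)) + (110 + (14/30)**2 - 294/30) = (1/2 - 11/4) + (110 + (14*(1/30))**2 - 294/30) = -9/4 + (110 + (7/15)**2 - 21*7/15) = -9/4 + (110 + 49/225 - 49/5) = -9/4 + 22594/225 = 88351/900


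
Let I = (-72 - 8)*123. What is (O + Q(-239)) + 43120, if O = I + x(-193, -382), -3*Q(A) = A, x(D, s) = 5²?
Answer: 100154/3 ≈ 33385.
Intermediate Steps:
x(D, s) = 25
Q(A) = -A/3
I = -9840 (I = -80*123 = -9840)
O = -9815 (O = -9840 + 25 = -9815)
(O + Q(-239)) + 43120 = (-9815 - ⅓*(-239)) + 43120 = (-9815 + 239/3) + 43120 = -29206/3 + 43120 = 100154/3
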